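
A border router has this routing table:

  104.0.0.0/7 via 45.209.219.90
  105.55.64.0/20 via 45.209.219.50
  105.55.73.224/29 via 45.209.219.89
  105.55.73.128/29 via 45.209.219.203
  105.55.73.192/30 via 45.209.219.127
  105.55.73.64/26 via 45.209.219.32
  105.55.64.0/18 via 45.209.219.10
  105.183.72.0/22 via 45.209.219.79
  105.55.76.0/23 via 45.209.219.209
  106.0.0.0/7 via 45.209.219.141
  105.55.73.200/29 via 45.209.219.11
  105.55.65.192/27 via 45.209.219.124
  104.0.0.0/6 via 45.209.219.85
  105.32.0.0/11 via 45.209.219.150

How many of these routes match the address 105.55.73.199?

5

Prefixes containing 105.55.73.199:
  104.0.0.0/6 (104.0.0.0 - 107.255.255.255)
  104.0.0.0/7 (104.0.0.0 - 105.255.255.255)
  105.32.0.0/11 (105.32.0.0 - 105.63.255.255)
  105.55.64.0/18 (105.55.64.0 - 105.55.127.255)
  105.55.64.0/20 (105.55.64.0 - 105.55.79.255)
Total matching entries: 5.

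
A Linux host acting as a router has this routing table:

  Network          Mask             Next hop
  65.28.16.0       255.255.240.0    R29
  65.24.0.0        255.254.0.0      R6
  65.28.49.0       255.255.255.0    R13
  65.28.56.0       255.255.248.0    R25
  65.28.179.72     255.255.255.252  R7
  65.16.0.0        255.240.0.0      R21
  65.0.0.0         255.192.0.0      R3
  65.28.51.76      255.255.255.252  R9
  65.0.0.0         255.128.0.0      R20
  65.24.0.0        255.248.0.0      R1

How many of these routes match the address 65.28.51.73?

Prefixes containing 65.28.51.73:
  65.0.0.0/9 (65.0.0.0 - 65.127.255.255)
  65.0.0.0/10 (65.0.0.0 - 65.63.255.255)
  65.16.0.0/12 (65.16.0.0 - 65.31.255.255)
  65.24.0.0/13 (65.24.0.0 - 65.31.255.255)
Total matching entries: 4.

4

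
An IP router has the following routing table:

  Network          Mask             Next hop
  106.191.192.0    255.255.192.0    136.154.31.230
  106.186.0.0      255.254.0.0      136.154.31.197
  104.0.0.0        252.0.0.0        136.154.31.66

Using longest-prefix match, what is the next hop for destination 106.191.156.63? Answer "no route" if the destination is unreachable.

136.154.31.66

Routes whose prefix contains 106.191.156.63:
  104.0.0.0/6 (104.0.0.0 - 107.255.255.255) -> 136.154.31.66
More-specific entries that do NOT match:
  106.191.192.0/18 (106.191.192.0 - 106.191.255.255) does not contain 106.191.156.63
  106.186.0.0/15 (106.186.0.0 - 106.187.255.255) does not contain 106.191.156.63
Longest matching prefix is /6 -> next hop 136.154.31.66.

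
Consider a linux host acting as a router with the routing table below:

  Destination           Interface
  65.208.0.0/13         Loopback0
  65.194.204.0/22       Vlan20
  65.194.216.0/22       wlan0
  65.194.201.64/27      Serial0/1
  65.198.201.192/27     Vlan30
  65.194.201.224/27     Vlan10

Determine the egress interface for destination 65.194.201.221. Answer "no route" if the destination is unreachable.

no route

No entry's prefix contains 65.194.201.221; there is no default route.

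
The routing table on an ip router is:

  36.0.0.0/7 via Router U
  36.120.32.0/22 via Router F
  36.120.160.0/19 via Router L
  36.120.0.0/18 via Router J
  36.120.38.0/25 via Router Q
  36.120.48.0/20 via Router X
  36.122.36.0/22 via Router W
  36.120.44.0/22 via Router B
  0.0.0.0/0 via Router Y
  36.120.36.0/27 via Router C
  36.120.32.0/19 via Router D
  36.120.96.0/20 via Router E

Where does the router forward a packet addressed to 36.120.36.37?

Routes whose prefix contains 36.120.36.37:
  0.0.0.0/0 (default, matches everything) -> Router Y
  36.0.0.0/7 (36.0.0.0 - 37.255.255.255) -> Router U
  36.120.0.0/18 (36.120.0.0 - 36.120.63.255) -> Router J
  36.120.32.0/19 (36.120.32.0 - 36.120.63.255) -> Router D
More-specific entries that do NOT match:
  36.120.36.0/27 (36.120.36.0 - 36.120.36.31) does not contain 36.120.36.37
  36.120.38.0/25 (36.120.38.0 - 36.120.38.127) does not contain 36.120.36.37
  36.120.32.0/22 (36.120.32.0 - 36.120.35.255) does not contain 36.120.36.37
  36.122.36.0/22 (36.122.36.0 - 36.122.39.255) does not contain 36.120.36.37
  36.120.44.0/22 (36.120.44.0 - 36.120.47.255) does not contain 36.120.36.37
  36.120.48.0/20 (36.120.48.0 - 36.120.63.255) does not contain 36.120.36.37
  36.120.96.0/20 (36.120.96.0 - 36.120.111.255) does not contain 36.120.36.37
Longest matching prefix is /19 -> next hop Router D.

Router D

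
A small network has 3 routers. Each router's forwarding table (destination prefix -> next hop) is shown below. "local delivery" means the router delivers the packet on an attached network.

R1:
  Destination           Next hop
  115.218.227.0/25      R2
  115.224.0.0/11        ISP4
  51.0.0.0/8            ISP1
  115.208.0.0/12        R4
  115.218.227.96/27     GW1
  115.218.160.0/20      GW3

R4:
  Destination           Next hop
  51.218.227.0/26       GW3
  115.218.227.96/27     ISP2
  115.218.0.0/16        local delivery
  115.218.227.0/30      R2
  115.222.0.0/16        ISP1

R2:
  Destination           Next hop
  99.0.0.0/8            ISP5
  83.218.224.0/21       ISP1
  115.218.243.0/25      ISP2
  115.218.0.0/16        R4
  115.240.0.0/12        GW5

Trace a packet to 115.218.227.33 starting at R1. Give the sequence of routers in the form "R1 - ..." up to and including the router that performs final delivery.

R1 - R2 - R4

At R1: longest match for 115.218.227.33 is 115.218.227.0/25 -> R2
At R2: longest match for 115.218.227.33 is 115.218.0.0/16 -> R4
At R4: longest match for 115.218.227.33 is 115.218.0.0/16 -> local delivery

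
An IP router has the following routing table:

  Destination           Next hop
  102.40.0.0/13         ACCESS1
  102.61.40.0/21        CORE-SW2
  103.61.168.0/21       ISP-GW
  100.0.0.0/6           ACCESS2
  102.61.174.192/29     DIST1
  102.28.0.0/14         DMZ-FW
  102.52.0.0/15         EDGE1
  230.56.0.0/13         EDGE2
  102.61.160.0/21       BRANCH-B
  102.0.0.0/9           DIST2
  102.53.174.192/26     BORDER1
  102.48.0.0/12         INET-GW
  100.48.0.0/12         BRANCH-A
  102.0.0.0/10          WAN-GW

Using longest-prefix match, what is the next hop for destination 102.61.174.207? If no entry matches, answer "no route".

INET-GW

Routes whose prefix contains 102.61.174.207:
  100.0.0.0/6 (100.0.0.0 - 103.255.255.255) -> ACCESS2
  102.0.0.0/9 (102.0.0.0 - 102.127.255.255) -> DIST2
  102.0.0.0/10 (102.0.0.0 - 102.63.255.255) -> WAN-GW
  102.48.0.0/12 (102.48.0.0 - 102.63.255.255) -> INET-GW
More-specific entries that do NOT match:
  102.61.174.192/29 (102.61.174.192 - 102.61.174.199) does not contain 102.61.174.207
  102.53.174.192/26 (102.53.174.192 - 102.53.174.255) does not contain 102.61.174.207
  102.61.40.0/21 (102.61.40.0 - 102.61.47.255) does not contain 102.61.174.207
  103.61.168.0/21 (103.61.168.0 - 103.61.175.255) does not contain 102.61.174.207
  102.61.160.0/21 (102.61.160.0 - 102.61.167.255) does not contain 102.61.174.207
  102.52.0.0/15 (102.52.0.0 - 102.53.255.255) does not contain 102.61.174.207
  102.28.0.0/14 (102.28.0.0 - 102.31.255.255) does not contain 102.61.174.207
  102.40.0.0/13 (102.40.0.0 - 102.47.255.255) does not contain 102.61.174.207
  230.56.0.0/13 (230.56.0.0 - 230.63.255.255) does not contain 102.61.174.207
Longest matching prefix is /12 -> next hop INET-GW.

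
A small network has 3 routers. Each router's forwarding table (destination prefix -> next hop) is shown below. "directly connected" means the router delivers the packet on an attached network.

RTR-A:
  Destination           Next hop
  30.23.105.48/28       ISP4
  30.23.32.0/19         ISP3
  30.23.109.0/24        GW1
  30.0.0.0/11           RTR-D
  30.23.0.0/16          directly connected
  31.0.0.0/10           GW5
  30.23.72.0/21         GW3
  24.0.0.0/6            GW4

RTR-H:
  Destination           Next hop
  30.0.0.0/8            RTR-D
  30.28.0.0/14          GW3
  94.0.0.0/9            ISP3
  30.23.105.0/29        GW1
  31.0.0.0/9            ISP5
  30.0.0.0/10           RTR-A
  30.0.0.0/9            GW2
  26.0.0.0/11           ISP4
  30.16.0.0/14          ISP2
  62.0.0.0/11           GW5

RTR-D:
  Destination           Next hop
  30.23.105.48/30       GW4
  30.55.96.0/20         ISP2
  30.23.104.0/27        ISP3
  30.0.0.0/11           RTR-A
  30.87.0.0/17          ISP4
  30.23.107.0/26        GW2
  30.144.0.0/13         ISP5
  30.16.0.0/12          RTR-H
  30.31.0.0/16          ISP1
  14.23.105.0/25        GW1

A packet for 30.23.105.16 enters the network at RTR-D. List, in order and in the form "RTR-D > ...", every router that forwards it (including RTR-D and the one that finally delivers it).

At RTR-D: longest match for 30.23.105.16 is 30.16.0.0/12 -> RTR-H
At RTR-H: longest match for 30.23.105.16 is 30.0.0.0/10 -> RTR-A
At RTR-A: longest match for 30.23.105.16 is 30.23.0.0/16 -> directly connected

RTR-D > RTR-H > RTR-A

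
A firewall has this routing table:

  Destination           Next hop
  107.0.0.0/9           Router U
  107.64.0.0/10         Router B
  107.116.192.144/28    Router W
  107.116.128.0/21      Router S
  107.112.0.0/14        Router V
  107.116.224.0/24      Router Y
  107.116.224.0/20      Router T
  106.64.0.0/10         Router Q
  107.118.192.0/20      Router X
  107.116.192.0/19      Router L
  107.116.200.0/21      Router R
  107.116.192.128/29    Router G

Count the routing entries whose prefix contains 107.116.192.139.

Prefixes containing 107.116.192.139:
  107.0.0.0/9 (107.0.0.0 - 107.127.255.255)
  107.64.0.0/10 (107.64.0.0 - 107.127.255.255)
  107.116.192.0/19 (107.116.192.0 - 107.116.223.255)
Total matching entries: 3.

3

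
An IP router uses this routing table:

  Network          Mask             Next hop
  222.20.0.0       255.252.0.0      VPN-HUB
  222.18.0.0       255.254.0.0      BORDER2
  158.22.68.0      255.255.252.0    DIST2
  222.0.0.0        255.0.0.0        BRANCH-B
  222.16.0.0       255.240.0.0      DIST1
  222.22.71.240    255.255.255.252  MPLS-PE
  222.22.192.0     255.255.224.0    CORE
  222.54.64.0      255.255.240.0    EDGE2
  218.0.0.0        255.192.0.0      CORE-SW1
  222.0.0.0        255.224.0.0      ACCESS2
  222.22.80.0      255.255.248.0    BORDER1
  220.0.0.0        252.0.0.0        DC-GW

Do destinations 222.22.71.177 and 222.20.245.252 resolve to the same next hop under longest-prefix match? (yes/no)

222.22.71.177: longest match 222.20.0.0/14 -> VPN-HUB
222.20.245.252: longest match 222.20.0.0/14 -> VPN-HUB

yes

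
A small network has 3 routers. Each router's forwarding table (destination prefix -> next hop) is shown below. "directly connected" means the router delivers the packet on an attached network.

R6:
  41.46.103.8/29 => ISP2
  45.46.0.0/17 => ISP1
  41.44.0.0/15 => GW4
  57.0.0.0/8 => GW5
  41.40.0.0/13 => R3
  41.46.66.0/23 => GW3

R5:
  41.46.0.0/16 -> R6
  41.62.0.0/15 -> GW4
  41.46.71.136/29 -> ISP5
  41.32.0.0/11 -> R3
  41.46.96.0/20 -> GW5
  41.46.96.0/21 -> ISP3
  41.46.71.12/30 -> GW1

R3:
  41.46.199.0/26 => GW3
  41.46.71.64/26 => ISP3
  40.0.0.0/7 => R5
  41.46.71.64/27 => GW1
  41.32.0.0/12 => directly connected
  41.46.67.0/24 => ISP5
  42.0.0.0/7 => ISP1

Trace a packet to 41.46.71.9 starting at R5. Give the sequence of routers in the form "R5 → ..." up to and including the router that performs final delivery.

At R5: longest match for 41.46.71.9 is 41.46.0.0/16 -> R6
At R6: longest match for 41.46.71.9 is 41.40.0.0/13 -> R3
At R3: longest match for 41.46.71.9 is 41.32.0.0/12 -> directly connected

R5 → R6 → R3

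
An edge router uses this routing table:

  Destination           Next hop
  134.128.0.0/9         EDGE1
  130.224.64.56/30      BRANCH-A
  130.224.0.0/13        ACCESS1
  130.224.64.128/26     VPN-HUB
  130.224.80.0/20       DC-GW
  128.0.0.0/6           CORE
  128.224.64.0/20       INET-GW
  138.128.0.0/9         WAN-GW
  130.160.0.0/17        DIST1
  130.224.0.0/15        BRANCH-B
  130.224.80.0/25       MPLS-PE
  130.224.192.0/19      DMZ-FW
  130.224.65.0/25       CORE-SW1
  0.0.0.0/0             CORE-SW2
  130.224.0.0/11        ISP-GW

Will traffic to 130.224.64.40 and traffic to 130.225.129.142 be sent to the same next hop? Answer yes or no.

130.224.64.40: longest match 130.224.0.0/15 -> BRANCH-B
130.225.129.142: longest match 130.224.0.0/15 -> BRANCH-B

yes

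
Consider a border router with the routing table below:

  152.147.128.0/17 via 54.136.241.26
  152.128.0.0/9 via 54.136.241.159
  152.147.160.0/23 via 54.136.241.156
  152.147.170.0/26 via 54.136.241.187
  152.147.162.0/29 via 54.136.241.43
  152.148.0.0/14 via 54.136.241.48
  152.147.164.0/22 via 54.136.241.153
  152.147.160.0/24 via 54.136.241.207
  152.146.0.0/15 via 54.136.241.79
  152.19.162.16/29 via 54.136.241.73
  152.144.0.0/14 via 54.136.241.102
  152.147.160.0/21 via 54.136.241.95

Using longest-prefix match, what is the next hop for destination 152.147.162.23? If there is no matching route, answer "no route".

54.136.241.95

Routes whose prefix contains 152.147.162.23:
  152.128.0.0/9 (152.128.0.0 - 152.255.255.255) -> 54.136.241.159
  152.144.0.0/14 (152.144.0.0 - 152.147.255.255) -> 54.136.241.102
  152.146.0.0/15 (152.146.0.0 - 152.147.255.255) -> 54.136.241.79
  152.147.128.0/17 (152.147.128.0 - 152.147.255.255) -> 54.136.241.26
  152.147.160.0/21 (152.147.160.0 - 152.147.167.255) -> 54.136.241.95
More-specific entries that do NOT match:
  152.147.162.0/29 (152.147.162.0 - 152.147.162.7) does not contain 152.147.162.23
  152.19.162.16/29 (152.19.162.16 - 152.19.162.23) does not contain 152.147.162.23
  152.147.170.0/26 (152.147.170.0 - 152.147.170.63) does not contain 152.147.162.23
  152.147.160.0/24 (152.147.160.0 - 152.147.160.255) does not contain 152.147.162.23
  152.147.160.0/23 (152.147.160.0 - 152.147.161.255) does not contain 152.147.162.23
  152.147.164.0/22 (152.147.164.0 - 152.147.167.255) does not contain 152.147.162.23
Longest matching prefix is /21 -> next hop 54.136.241.95.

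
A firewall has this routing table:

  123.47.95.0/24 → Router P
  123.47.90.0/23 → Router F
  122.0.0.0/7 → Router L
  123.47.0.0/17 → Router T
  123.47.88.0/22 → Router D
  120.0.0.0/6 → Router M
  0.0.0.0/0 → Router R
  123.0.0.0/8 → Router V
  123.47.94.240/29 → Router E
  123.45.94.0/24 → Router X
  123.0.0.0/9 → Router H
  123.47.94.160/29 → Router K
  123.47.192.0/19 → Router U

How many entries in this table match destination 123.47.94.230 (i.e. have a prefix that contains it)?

Prefixes containing 123.47.94.230:
  0.0.0.0/0 (default, matches everything)
  120.0.0.0/6 (120.0.0.0 - 123.255.255.255)
  122.0.0.0/7 (122.0.0.0 - 123.255.255.255)
  123.0.0.0/8 (123.0.0.0 - 123.255.255.255)
  123.0.0.0/9 (123.0.0.0 - 123.127.255.255)
  123.47.0.0/17 (123.47.0.0 - 123.47.127.255)
Total matching entries: 6.

6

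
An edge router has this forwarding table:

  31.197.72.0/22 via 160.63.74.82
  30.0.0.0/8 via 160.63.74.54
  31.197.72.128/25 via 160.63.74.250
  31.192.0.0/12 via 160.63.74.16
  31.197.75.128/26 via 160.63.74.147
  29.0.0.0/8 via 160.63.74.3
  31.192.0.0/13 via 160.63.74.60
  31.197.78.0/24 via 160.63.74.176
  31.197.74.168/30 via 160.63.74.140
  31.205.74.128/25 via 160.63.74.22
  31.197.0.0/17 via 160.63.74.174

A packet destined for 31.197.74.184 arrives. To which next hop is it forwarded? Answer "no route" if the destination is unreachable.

160.63.74.82

Routes whose prefix contains 31.197.74.184:
  31.192.0.0/12 (31.192.0.0 - 31.207.255.255) -> 160.63.74.16
  31.192.0.0/13 (31.192.0.0 - 31.199.255.255) -> 160.63.74.60
  31.197.0.0/17 (31.197.0.0 - 31.197.127.255) -> 160.63.74.174
  31.197.72.0/22 (31.197.72.0 - 31.197.75.255) -> 160.63.74.82
More-specific entries that do NOT match:
  31.197.74.168/30 (31.197.74.168 - 31.197.74.171) does not contain 31.197.74.184
  31.197.75.128/26 (31.197.75.128 - 31.197.75.191) does not contain 31.197.74.184
  31.197.72.128/25 (31.197.72.128 - 31.197.72.255) does not contain 31.197.74.184
  31.205.74.128/25 (31.205.74.128 - 31.205.74.255) does not contain 31.197.74.184
  31.197.78.0/24 (31.197.78.0 - 31.197.78.255) does not contain 31.197.74.184
Longest matching prefix is /22 -> next hop 160.63.74.82.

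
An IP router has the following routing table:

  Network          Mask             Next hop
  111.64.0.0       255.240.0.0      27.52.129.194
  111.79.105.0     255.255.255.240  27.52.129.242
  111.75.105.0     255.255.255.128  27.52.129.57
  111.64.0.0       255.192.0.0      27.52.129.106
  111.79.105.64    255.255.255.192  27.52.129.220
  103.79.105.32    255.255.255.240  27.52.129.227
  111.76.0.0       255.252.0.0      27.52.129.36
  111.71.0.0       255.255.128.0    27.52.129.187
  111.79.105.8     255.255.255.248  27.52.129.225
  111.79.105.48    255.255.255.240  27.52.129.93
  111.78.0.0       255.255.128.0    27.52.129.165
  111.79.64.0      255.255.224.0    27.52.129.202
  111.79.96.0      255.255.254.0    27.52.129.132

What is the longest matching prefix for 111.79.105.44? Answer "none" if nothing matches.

111.76.0.0/14

Entries matching 111.79.105.44:
  111.64.0.0/10 (111.64.0.0 - 111.127.255.255)
  111.64.0.0/12 (111.64.0.0 - 111.79.255.255)
  111.76.0.0/14 (111.76.0.0 - 111.79.255.255)
Most specific is 111.76.0.0/14.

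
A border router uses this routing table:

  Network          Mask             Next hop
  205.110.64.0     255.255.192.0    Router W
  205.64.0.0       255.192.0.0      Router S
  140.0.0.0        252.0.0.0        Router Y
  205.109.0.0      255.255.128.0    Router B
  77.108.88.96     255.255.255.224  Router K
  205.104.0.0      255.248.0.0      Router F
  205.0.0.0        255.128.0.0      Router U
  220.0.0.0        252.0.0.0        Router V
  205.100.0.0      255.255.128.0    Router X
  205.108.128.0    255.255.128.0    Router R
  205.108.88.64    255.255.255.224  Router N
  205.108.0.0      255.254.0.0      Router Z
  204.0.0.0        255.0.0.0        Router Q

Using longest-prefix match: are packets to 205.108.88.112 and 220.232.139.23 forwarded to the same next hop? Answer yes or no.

205.108.88.112: longest match 205.108.0.0/15 -> Router Z
220.232.139.23: longest match 220.0.0.0/6 -> Router V

no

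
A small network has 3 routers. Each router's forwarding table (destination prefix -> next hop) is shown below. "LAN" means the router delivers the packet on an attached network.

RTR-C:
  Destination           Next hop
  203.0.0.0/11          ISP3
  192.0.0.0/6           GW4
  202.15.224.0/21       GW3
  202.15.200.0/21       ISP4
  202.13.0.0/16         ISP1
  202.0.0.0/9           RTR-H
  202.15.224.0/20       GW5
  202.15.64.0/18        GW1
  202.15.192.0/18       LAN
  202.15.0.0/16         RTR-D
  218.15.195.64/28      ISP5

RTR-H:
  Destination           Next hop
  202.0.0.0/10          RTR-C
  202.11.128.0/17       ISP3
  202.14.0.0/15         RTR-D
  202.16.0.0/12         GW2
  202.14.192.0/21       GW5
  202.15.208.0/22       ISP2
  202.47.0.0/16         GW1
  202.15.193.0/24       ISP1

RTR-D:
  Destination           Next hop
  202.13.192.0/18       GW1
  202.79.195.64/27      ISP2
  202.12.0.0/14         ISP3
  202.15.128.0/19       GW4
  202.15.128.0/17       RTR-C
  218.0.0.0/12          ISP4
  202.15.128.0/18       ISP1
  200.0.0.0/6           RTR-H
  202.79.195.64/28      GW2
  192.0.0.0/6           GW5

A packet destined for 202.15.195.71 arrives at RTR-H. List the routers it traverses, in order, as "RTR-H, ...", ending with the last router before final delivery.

At RTR-H: longest match for 202.15.195.71 is 202.14.0.0/15 -> RTR-D
At RTR-D: longest match for 202.15.195.71 is 202.15.128.0/17 -> RTR-C
At RTR-C: longest match for 202.15.195.71 is 202.15.192.0/18 -> LAN

RTR-H, RTR-D, RTR-C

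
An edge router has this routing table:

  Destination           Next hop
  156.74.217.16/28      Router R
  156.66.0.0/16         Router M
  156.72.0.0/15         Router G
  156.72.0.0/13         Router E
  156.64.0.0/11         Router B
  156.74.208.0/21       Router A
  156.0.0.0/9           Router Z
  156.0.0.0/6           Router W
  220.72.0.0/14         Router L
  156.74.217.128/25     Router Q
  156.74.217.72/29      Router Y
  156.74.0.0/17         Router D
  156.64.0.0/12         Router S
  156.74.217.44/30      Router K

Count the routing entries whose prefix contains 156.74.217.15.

Prefixes containing 156.74.217.15:
  156.0.0.0/6 (156.0.0.0 - 159.255.255.255)
  156.0.0.0/9 (156.0.0.0 - 156.127.255.255)
  156.64.0.0/11 (156.64.0.0 - 156.95.255.255)
  156.64.0.0/12 (156.64.0.0 - 156.79.255.255)
  156.72.0.0/13 (156.72.0.0 - 156.79.255.255)
Total matching entries: 5.

5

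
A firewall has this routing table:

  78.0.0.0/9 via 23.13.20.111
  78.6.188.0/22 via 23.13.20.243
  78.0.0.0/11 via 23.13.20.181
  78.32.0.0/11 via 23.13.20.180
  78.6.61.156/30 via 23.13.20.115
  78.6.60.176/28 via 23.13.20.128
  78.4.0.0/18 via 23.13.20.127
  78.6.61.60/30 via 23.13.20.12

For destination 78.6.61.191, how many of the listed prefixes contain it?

2

Prefixes containing 78.6.61.191:
  78.0.0.0/9 (78.0.0.0 - 78.127.255.255)
  78.0.0.0/11 (78.0.0.0 - 78.31.255.255)
Total matching entries: 2.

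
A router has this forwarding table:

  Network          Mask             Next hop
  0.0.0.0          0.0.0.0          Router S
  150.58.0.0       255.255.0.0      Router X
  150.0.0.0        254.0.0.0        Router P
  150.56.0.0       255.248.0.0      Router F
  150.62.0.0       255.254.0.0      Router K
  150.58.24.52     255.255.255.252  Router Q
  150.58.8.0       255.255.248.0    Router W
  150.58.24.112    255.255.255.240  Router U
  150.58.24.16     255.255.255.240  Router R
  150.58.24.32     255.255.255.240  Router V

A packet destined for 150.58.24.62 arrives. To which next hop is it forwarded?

Routes whose prefix contains 150.58.24.62:
  0.0.0.0/0 (default, matches everything) -> Router S
  150.0.0.0/7 (150.0.0.0 - 151.255.255.255) -> Router P
  150.56.0.0/13 (150.56.0.0 - 150.63.255.255) -> Router F
  150.58.0.0/16 (150.58.0.0 - 150.58.255.255) -> Router X
More-specific entries that do NOT match:
  150.58.24.52/30 (150.58.24.52 - 150.58.24.55) does not contain 150.58.24.62
  150.58.24.112/28 (150.58.24.112 - 150.58.24.127) does not contain 150.58.24.62
  150.58.24.16/28 (150.58.24.16 - 150.58.24.31) does not contain 150.58.24.62
  150.58.24.32/28 (150.58.24.32 - 150.58.24.47) does not contain 150.58.24.62
  150.58.8.0/21 (150.58.8.0 - 150.58.15.255) does not contain 150.58.24.62
Longest matching prefix is /16 -> next hop Router X.

Router X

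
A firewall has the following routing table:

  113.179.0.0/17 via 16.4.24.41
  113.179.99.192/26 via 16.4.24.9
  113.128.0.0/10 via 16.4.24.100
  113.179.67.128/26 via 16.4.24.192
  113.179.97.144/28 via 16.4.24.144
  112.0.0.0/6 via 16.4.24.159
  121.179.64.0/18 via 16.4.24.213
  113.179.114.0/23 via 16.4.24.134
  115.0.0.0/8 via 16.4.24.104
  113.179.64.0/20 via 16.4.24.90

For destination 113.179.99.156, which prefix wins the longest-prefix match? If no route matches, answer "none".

Entries matching 113.179.99.156:
  112.0.0.0/6 (112.0.0.0 - 115.255.255.255)
  113.128.0.0/10 (113.128.0.0 - 113.191.255.255)
  113.179.0.0/17 (113.179.0.0 - 113.179.127.255)
Most specific is 113.179.0.0/17.

113.179.0.0/17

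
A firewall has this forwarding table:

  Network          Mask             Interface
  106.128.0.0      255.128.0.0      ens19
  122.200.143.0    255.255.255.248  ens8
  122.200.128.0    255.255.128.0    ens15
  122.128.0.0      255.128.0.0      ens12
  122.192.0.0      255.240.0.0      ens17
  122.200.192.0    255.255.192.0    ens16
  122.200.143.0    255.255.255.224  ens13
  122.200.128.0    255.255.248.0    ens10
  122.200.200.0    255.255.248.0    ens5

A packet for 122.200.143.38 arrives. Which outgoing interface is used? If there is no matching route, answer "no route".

Routes whose prefix contains 122.200.143.38:
  122.128.0.0/9 (122.128.0.0 - 122.255.255.255) -> ens12
  122.192.0.0/12 (122.192.0.0 - 122.207.255.255) -> ens17
  122.200.128.0/17 (122.200.128.0 - 122.200.255.255) -> ens15
More-specific entries that do NOT match:
  122.200.143.0/29 (122.200.143.0 - 122.200.143.7) does not contain 122.200.143.38
  122.200.143.0/27 (122.200.143.0 - 122.200.143.31) does not contain 122.200.143.38
  122.200.128.0/21 (122.200.128.0 - 122.200.135.255) does not contain 122.200.143.38
  122.200.200.0/21 (122.200.200.0 - 122.200.207.255) does not contain 122.200.143.38
  122.200.192.0/18 (122.200.192.0 - 122.200.255.255) does not contain 122.200.143.38
Longest matching prefix is /17 -> interface ens15.

ens15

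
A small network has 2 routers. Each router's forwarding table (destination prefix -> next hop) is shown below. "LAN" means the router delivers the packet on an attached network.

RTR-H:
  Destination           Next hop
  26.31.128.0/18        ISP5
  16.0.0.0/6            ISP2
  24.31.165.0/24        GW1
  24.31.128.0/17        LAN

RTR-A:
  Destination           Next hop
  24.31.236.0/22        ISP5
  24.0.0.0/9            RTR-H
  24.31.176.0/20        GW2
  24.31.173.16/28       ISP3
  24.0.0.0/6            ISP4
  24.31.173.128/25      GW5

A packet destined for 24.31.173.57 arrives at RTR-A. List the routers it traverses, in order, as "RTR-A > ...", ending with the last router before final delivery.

At RTR-A: longest match for 24.31.173.57 is 24.0.0.0/9 -> RTR-H
At RTR-H: longest match for 24.31.173.57 is 24.31.128.0/17 -> LAN

RTR-A > RTR-H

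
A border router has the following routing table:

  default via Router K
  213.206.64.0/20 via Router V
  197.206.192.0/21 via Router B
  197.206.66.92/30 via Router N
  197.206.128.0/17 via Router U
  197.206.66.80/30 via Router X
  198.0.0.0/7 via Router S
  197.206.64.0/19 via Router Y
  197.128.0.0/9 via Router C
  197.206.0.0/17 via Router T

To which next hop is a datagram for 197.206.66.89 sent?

Routes whose prefix contains 197.206.66.89:
  0.0.0.0/0 (default, matches everything) -> Router K
  197.128.0.0/9 (197.128.0.0 - 197.255.255.255) -> Router C
  197.206.0.0/17 (197.206.0.0 - 197.206.127.255) -> Router T
  197.206.64.0/19 (197.206.64.0 - 197.206.95.255) -> Router Y
More-specific entries that do NOT match:
  197.206.66.92/30 (197.206.66.92 - 197.206.66.95) does not contain 197.206.66.89
  197.206.66.80/30 (197.206.66.80 - 197.206.66.83) does not contain 197.206.66.89
  197.206.192.0/21 (197.206.192.0 - 197.206.199.255) does not contain 197.206.66.89
  213.206.64.0/20 (213.206.64.0 - 213.206.79.255) does not contain 197.206.66.89
Longest matching prefix is /19 -> next hop Router Y.

Router Y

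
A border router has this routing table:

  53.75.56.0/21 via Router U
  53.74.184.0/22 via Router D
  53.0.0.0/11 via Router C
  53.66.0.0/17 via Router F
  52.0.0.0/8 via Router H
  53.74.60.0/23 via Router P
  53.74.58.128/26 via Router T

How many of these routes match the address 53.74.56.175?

0

No listed prefix contains 53.74.56.175.
Total matching entries: 0.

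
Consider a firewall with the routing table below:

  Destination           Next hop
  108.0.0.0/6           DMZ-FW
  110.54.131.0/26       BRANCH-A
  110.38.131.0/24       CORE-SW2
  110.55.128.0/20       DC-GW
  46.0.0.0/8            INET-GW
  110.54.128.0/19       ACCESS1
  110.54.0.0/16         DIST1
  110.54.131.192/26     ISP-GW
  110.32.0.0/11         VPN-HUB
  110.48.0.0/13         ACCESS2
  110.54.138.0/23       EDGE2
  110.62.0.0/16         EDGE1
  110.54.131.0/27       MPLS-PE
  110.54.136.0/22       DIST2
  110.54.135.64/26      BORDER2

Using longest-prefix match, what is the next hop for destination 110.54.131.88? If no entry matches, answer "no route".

Routes whose prefix contains 110.54.131.88:
  108.0.0.0/6 (108.0.0.0 - 111.255.255.255) -> DMZ-FW
  110.32.0.0/11 (110.32.0.0 - 110.63.255.255) -> VPN-HUB
  110.48.0.0/13 (110.48.0.0 - 110.55.255.255) -> ACCESS2
  110.54.0.0/16 (110.54.0.0 - 110.54.255.255) -> DIST1
  110.54.128.0/19 (110.54.128.0 - 110.54.159.255) -> ACCESS1
More-specific entries that do NOT match:
  110.54.131.0/27 (110.54.131.0 - 110.54.131.31) does not contain 110.54.131.88
  110.54.131.0/26 (110.54.131.0 - 110.54.131.63) does not contain 110.54.131.88
  110.54.131.192/26 (110.54.131.192 - 110.54.131.255) does not contain 110.54.131.88
  110.54.135.64/26 (110.54.135.64 - 110.54.135.127) does not contain 110.54.131.88
  110.38.131.0/24 (110.38.131.0 - 110.38.131.255) does not contain 110.54.131.88
  110.54.138.0/23 (110.54.138.0 - 110.54.139.255) does not contain 110.54.131.88
  110.54.136.0/22 (110.54.136.0 - 110.54.139.255) does not contain 110.54.131.88
  110.55.128.0/20 (110.55.128.0 - 110.55.143.255) does not contain 110.54.131.88
Longest matching prefix is /19 -> next hop ACCESS1.

ACCESS1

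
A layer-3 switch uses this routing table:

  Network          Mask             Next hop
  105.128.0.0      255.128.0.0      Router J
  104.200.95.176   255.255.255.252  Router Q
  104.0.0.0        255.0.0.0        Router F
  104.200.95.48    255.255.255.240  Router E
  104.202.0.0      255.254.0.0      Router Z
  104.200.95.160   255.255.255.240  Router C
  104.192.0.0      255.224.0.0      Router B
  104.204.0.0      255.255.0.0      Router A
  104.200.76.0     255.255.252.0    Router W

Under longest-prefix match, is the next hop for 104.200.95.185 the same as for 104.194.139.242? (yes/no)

104.200.95.185: longest match 104.192.0.0/11 -> Router B
104.194.139.242: longest match 104.192.0.0/11 -> Router B

yes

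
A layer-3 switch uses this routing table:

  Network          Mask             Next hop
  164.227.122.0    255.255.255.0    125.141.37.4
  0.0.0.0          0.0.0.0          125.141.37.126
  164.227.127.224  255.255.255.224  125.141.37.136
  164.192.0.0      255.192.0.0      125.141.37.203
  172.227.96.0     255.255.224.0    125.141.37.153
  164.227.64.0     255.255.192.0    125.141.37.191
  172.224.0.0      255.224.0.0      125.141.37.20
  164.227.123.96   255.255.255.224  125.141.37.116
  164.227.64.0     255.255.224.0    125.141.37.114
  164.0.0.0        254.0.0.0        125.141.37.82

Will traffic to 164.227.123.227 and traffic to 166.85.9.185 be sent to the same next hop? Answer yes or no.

no

164.227.123.227: longest match 164.227.64.0/18 -> 125.141.37.191
166.85.9.185: longest match 0.0.0.0/0 -> 125.141.37.126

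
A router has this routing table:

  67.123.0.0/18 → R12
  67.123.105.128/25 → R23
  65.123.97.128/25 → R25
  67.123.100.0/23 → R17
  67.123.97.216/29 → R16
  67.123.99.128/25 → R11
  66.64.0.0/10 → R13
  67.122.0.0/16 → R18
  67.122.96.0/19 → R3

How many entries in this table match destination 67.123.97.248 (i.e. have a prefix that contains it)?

No listed prefix contains 67.123.97.248.
Total matching entries: 0.

0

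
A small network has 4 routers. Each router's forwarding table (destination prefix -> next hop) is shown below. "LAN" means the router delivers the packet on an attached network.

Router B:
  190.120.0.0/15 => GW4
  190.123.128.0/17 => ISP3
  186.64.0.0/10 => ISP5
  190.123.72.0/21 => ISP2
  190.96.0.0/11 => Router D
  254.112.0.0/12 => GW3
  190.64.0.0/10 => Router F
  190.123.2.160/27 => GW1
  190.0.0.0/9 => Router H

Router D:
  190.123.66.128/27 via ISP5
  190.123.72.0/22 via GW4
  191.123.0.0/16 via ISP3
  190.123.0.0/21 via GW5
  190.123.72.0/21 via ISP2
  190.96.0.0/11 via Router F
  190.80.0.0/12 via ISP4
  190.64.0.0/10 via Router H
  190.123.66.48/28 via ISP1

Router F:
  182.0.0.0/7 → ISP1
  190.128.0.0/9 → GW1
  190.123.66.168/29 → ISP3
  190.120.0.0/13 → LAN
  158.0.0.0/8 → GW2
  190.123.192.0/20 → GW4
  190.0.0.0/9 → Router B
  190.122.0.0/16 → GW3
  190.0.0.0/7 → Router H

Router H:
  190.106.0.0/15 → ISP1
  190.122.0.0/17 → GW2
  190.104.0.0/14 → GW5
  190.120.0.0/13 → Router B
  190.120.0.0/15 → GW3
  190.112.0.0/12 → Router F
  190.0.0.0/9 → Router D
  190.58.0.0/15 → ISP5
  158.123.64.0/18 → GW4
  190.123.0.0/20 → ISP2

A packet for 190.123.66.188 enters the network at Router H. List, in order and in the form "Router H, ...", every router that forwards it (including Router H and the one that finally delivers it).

At Router H: longest match for 190.123.66.188 is 190.120.0.0/13 -> Router B
At Router B: longest match for 190.123.66.188 is 190.96.0.0/11 -> Router D
At Router D: longest match for 190.123.66.188 is 190.96.0.0/11 -> Router F
At Router F: longest match for 190.123.66.188 is 190.120.0.0/13 -> LAN

Router H, Router B, Router D, Router F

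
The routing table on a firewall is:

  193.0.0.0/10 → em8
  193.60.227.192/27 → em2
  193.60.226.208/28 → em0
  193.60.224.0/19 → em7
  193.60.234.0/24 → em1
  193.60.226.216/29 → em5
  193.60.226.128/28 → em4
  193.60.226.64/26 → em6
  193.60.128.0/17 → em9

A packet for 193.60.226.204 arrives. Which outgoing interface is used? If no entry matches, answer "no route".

Routes whose prefix contains 193.60.226.204:
  193.0.0.0/10 (193.0.0.0 - 193.63.255.255) -> em8
  193.60.128.0/17 (193.60.128.0 - 193.60.255.255) -> em9
  193.60.224.0/19 (193.60.224.0 - 193.60.255.255) -> em7
More-specific entries that do NOT match:
  193.60.226.216/29 (193.60.226.216 - 193.60.226.223) does not contain 193.60.226.204
  193.60.226.208/28 (193.60.226.208 - 193.60.226.223) does not contain 193.60.226.204
  193.60.226.128/28 (193.60.226.128 - 193.60.226.143) does not contain 193.60.226.204
  193.60.227.192/27 (193.60.227.192 - 193.60.227.223) does not contain 193.60.226.204
  193.60.226.64/26 (193.60.226.64 - 193.60.226.127) does not contain 193.60.226.204
  193.60.234.0/24 (193.60.234.0 - 193.60.234.255) does not contain 193.60.226.204
Longest matching prefix is /19 -> interface em7.

em7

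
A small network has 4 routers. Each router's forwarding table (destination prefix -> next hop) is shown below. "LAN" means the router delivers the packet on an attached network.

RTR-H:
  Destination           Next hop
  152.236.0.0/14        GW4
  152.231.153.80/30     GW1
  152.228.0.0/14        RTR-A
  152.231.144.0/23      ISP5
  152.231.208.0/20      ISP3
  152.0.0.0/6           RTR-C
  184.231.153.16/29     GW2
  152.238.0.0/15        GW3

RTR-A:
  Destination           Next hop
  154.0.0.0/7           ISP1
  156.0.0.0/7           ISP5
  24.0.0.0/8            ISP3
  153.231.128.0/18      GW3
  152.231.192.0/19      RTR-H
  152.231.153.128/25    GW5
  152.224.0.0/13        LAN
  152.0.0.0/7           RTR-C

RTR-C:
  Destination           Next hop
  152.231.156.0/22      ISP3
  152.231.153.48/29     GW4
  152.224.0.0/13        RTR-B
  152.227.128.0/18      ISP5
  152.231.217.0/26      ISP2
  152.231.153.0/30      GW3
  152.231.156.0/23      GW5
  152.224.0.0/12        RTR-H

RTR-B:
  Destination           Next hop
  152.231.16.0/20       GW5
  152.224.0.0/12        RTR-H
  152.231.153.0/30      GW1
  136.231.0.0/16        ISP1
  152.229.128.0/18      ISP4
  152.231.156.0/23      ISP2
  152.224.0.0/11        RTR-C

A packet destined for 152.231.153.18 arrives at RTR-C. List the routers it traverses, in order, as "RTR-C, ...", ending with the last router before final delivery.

At RTR-C: longest match for 152.231.153.18 is 152.224.0.0/13 -> RTR-B
At RTR-B: longest match for 152.231.153.18 is 152.224.0.0/12 -> RTR-H
At RTR-H: longest match for 152.231.153.18 is 152.228.0.0/14 -> RTR-A
At RTR-A: longest match for 152.231.153.18 is 152.224.0.0/13 -> LAN

RTR-C, RTR-B, RTR-H, RTR-A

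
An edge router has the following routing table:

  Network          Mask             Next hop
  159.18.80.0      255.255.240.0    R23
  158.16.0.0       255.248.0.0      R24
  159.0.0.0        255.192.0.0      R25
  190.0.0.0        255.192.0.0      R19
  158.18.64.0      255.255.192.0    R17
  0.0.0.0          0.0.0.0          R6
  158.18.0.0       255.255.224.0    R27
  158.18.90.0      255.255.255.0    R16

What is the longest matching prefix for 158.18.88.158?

Entries matching 158.18.88.158:
  0.0.0.0/0 (default, matches everything)
  158.16.0.0/13 (158.16.0.0 - 158.23.255.255)
  158.18.64.0/18 (158.18.64.0 - 158.18.127.255)
Most specific is 158.18.64.0/18.

158.18.64.0/18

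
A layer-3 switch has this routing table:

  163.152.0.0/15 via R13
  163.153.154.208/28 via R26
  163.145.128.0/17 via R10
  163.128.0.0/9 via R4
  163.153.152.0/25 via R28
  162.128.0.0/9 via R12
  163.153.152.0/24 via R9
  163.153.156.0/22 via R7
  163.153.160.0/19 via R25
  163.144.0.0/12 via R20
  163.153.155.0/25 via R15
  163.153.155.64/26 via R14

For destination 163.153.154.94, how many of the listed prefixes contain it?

Prefixes containing 163.153.154.94:
  163.128.0.0/9 (163.128.0.0 - 163.255.255.255)
  163.144.0.0/12 (163.144.0.0 - 163.159.255.255)
  163.152.0.0/15 (163.152.0.0 - 163.153.255.255)
Total matching entries: 3.

3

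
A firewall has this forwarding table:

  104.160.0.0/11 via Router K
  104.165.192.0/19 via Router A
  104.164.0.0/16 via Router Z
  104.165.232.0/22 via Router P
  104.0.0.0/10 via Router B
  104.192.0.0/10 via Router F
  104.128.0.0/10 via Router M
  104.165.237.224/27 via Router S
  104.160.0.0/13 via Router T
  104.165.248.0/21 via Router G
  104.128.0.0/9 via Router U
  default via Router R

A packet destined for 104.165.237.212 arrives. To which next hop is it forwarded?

Router T

Routes whose prefix contains 104.165.237.212:
  0.0.0.0/0 (default, matches everything) -> Router R
  104.128.0.0/9 (104.128.0.0 - 104.255.255.255) -> Router U
  104.128.0.0/10 (104.128.0.0 - 104.191.255.255) -> Router M
  104.160.0.0/11 (104.160.0.0 - 104.191.255.255) -> Router K
  104.160.0.0/13 (104.160.0.0 - 104.167.255.255) -> Router T
More-specific entries that do NOT match:
  104.165.237.224/27 (104.165.237.224 - 104.165.237.255) does not contain 104.165.237.212
  104.165.232.0/22 (104.165.232.0 - 104.165.235.255) does not contain 104.165.237.212
  104.165.248.0/21 (104.165.248.0 - 104.165.255.255) does not contain 104.165.237.212
  104.165.192.0/19 (104.165.192.0 - 104.165.223.255) does not contain 104.165.237.212
  104.164.0.0/16 (104.164.0.0 - 104.164.255.255) does not contain 104.165.237.212
Longest matching prefix is /13 -> next hop Router T.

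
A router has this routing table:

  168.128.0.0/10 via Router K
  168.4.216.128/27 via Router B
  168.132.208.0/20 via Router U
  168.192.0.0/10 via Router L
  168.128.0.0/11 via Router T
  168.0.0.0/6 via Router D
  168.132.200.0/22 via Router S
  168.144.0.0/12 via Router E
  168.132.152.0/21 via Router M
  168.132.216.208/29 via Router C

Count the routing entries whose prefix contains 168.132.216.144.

Prefixes containing 168.132.216.144:
  168.0.0.0/6 (168.0.0.0 - 171.255.255.255)
  168.128.0.0/10 (168.128.0.0 - 168.191.255.255)
  168.128.0.0/11 (168.128.0.0 - 168.159.255.255)
  168.132.208.0/20 (168.132.208.0 - 168.132.223.255)
Total matching entries: 4.

4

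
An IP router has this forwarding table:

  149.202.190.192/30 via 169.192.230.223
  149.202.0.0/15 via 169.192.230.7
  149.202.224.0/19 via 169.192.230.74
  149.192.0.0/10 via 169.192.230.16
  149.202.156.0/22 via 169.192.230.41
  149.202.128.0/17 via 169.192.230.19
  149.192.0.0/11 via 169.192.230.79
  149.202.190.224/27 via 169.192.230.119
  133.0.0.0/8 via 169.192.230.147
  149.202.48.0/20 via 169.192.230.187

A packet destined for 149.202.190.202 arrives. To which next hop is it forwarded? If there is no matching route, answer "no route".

Routes whose prefix contains 149.202.190.202:
  149.192.0.0/10 (149.192.0.0 - 149.255.255.255) -> 169.192.230.16
  149.192.0.0/11 (149.192.0.0 - 149.223.255.255) -> 169.192.230.79
  149.202.0.0/15 (149.202.0.0 - 149.203.255.255) -> 169.192.230.7
  149.202.128.0/17 (149.202.128.0 - 149.202.255.255) -> 169.192.230.19
More-specific entries that do NOT match:
  149.202.190.192/30 (149.202.190.192 - 149.202.190.195) does not contain 149.202.190.202
  149.202.190.224/27 (149.202.190.224 - 149.202.190.255) does not contain 149.202.190.202
  149.202.156.0/22 (149.202.156.0 - 149.202.159.255) does not contain 149.202.190.202
  149.202.48.0/20 (149.202.48.0 - 149.202.63.255) does not contain 149.202.190.202
  149.202.224.0/19 (149.202.224.0 - 149.202.255.255) does not contain 149.202.190.202
Longest matching prefix is /17 -> next hop 169.192.230.19.

169.192.230.19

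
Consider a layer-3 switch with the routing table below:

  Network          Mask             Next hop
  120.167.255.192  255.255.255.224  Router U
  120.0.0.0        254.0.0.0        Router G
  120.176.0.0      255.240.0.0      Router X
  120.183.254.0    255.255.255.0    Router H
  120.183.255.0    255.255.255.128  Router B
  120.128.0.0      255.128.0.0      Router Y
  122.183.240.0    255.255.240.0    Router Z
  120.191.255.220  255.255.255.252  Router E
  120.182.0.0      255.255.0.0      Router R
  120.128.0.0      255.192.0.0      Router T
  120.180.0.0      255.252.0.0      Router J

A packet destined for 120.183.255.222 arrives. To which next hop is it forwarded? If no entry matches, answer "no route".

Router J

Routes whose prefix contains 120.183.255.222:
  120.0.0.0/7 (120.0.0.0 - 121.255.255.255) -> Router G
  120.128.0.0/9 (120.128.0.0 - 120.255.255.255) -> Router Y
  120.128.0.0/10 (120.128.0.0 - 120.191.255.255) -> Router T
  120.176.0.0/12 (120.176.0.0 - 120.191.255.255) -> Router X
  120.180.0.0/14 (120.180.0.0 - 120.183.255.255) -> Router J
More-specific entries that do NOT match:
  120.191.255.220/30 (120.191.255.220 - 120.191.255.223) does not contain 120.183.255.222
  120.167.255.192/27 (120.167.255.192 - 120.167.255.223) does not contain 120.183.255.222
  120.183.255.0/25 (120.183.255.0 - 120.183.255.127) does not contain 120.183.255.222
  120.183.254.0/24 (120.183.254.0 - 120.183.254.255) does not contain 120.183.255.222
  122.183.240.0/20 (122.183.240.0 - 122.183.255.255) does not contain 120.183.255.222
  120.182.0.0/16 (120.182.0.0 - 120.182.255.255) does not contain 120.183.255.222
Longest matching prefix is /14 -> next hop Router J.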